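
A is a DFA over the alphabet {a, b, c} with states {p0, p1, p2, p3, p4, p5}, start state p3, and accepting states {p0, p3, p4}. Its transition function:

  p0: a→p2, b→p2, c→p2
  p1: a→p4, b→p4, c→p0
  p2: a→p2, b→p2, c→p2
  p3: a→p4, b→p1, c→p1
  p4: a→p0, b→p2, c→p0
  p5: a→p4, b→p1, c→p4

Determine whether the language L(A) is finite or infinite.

finite

The useful states (reachable from p3 and able to reach an accepting state) are {p0, p1, p3, p4}.
Restricted to these states the transition graph has no cycle, so every accepting path has bounded length and L is finite.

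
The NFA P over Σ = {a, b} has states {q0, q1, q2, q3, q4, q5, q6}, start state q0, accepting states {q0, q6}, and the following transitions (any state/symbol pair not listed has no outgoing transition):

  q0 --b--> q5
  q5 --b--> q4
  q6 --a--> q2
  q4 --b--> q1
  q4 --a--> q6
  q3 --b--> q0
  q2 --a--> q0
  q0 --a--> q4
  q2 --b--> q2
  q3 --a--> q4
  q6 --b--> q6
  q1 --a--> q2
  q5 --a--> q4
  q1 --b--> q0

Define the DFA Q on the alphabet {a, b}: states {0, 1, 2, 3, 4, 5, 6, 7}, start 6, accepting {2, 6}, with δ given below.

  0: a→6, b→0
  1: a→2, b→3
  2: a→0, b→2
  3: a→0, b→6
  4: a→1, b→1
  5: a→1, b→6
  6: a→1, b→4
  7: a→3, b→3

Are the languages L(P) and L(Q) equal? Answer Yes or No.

Exploring the product automaton P × Q from the start pair (q0, 6), following both machines on each input symbol, reaches 6 state pairs: (q0, 6), (q4, 1), (q5, 4), (q6, 2), (q1, 3), (q2, 0).
P accepts in {q0, q6} and Q accepts in {2, 6}. In every reachable pair the two components are either both accepting — (q0, 6), (q6, 2) — or both non-accepting, so no string is accepted by exactly one of the machines: L(P) \ L(Q) and L(Q) \ L(P) are both empty.
Hence every string is accepted by P iff it is accepted by Q, and the two languages coincide.

Yes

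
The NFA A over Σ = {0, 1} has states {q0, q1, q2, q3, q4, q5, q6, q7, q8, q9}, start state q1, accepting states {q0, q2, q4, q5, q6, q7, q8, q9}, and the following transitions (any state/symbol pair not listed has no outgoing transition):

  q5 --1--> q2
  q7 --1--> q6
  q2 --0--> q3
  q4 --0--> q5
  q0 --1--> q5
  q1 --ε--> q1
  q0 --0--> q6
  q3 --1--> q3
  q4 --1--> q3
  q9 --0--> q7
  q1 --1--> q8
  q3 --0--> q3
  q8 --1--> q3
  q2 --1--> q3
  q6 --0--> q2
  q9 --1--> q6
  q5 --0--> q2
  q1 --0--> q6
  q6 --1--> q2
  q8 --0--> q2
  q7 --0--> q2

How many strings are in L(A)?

5

The useful subgraph on states {q1, q2, q6, q8} is acyclic, so L(A) is finite; the longest accepting path visits 3 useful states, giving maximum string length 2.
Counting accepting paths from q1 by length: 2 of length 1, 3 of length 2. Total 5.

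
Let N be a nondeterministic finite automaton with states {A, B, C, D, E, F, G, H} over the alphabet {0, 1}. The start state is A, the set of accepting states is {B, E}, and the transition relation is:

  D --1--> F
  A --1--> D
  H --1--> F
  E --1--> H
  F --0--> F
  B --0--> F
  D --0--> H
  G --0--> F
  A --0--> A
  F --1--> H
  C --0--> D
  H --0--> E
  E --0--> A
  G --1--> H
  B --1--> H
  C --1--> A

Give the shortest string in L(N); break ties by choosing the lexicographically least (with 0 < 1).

100

A breadth-first search from A reaches an accepting state first via the path A → D → H → E on input 100.
No string of length < 3 is accepted (BFS exhausts all shorter strings without reaching an accepting state), and 100 is the lexicographically least accepting string of length 3.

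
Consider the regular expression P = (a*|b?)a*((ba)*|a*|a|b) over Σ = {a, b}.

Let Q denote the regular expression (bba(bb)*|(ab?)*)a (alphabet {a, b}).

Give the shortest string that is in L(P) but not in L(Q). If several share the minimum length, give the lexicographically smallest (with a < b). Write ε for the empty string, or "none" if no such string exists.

The empty string ε is accepted by P but not by Q.
Since ε is the unique shortest string, it is the required witness.

ε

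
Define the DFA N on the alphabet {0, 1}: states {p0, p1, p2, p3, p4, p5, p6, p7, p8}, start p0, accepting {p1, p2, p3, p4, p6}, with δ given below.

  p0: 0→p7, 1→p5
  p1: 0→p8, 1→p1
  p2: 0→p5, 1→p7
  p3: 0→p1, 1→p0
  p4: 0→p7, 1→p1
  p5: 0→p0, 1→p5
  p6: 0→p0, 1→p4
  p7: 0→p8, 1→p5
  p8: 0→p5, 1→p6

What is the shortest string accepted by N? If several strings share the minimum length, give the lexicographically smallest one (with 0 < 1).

001

A breadth-first search from p0 reaches an accepting state first via the path p0 → p7 → p8 → p6 on input 001.
No string of length < 3 is accepted (BFS exhausts all shorter strings without reaching an accepting state), and 001 is the lexicographically least accepting string of length 3.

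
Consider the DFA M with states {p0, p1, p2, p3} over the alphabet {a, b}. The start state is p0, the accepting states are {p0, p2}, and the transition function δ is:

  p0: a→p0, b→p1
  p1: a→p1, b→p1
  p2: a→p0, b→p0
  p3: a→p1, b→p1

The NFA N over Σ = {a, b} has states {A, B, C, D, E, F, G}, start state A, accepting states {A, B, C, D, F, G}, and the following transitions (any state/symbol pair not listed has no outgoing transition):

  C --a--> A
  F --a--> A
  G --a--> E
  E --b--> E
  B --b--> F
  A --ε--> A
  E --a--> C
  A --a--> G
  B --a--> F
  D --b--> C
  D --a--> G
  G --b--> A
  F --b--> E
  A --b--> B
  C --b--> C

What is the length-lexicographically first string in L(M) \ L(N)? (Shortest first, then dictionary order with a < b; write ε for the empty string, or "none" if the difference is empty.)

The string aa is accepted by M but not by N.
No shorter string lies in the difference, and aa is the lexicographically first length-2 string in L(M) \ L(N).

aa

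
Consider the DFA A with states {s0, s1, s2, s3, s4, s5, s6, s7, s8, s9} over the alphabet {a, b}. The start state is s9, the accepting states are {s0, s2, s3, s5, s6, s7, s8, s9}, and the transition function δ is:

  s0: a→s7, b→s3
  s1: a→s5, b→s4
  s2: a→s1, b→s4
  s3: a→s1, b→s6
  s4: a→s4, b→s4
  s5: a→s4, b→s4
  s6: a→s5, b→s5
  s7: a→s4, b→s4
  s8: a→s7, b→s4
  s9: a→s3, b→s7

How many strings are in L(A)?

The useful subgraph on states {s1, s3, s5, s6, s7, s9} is acyclic, so L(A) is finite; the longest accepting path visits 4 useful states, giving maximum string length 3.
Counting accepting paths from s9 by length: 1 of length 0, 2 of length 1, 1 of length 2, 3 of length 3. Total 7.

7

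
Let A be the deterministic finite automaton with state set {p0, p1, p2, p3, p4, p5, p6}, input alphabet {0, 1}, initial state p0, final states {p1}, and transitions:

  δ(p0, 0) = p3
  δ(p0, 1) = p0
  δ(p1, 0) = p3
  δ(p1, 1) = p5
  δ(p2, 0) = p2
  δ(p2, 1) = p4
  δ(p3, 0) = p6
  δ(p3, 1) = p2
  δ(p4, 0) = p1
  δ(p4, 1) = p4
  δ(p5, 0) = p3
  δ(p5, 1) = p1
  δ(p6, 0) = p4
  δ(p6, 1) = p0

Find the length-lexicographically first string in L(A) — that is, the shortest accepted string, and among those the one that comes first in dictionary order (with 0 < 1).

A breadth-first search from p0 reaches an accepting state first via the path p0 → p3 → p6 → p4 → p1 on input 0000.
No string of length < 4 is accepted (BFS exhausts all shorter strings without reaching an accepting state), and 0000 is the lexicographically least accepting string of length 4.

0000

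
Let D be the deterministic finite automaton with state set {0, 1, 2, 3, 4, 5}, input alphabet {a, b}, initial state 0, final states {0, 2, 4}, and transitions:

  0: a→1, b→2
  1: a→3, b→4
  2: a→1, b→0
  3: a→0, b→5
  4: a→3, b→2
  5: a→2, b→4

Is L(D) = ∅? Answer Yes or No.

No

The empty string ε is accepted: the run 0 ends in the accepting state 0.
Since at least one string is accepted, L(D) is not empty.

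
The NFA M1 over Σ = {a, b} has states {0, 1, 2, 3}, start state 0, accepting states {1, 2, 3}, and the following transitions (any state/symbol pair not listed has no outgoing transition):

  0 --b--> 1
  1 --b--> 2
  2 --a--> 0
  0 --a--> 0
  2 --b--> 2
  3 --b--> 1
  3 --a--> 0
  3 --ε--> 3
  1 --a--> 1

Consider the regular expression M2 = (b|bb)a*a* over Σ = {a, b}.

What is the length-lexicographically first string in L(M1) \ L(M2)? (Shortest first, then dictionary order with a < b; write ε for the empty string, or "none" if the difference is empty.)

ab

The string ab is accepted by M1 but not by M2.
No shorter string lies in the difference, and ab is the lexicographically first length-2 string in L(M1) \ L(M2).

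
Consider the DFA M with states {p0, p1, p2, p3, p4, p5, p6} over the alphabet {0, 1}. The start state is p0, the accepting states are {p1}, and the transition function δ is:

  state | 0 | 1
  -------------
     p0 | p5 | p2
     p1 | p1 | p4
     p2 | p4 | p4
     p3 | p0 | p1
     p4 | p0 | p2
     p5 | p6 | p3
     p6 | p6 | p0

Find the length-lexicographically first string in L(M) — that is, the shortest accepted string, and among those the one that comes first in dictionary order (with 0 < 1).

011

A breadth-first search from p0 reaches an accepting state first via the path p0 → p5 → p3 → p1 on input 011.
No string of length < 3 is accepted (BFS exhausts all shorter strings without reaching an accepting state), and 011 is the lexicographically least accepting string of length 3.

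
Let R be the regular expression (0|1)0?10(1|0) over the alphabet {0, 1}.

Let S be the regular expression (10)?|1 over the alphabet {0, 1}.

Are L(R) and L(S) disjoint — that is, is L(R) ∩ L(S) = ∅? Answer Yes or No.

Yes

Converting the expression R to a DFA (subset construction, then merging equivalent states) gives the minimal DFA with states {r0, r1, r2, r3, r4, r5, r6}, start state r0, accepting states {r6} and transitions r0: 0→r1, 1→r1; r1: 0→r2, 1→r3; r2: 0→r4, 1→r3; r3: 0→r5, 1→r4; r4: 0→r4, 1→r4; r5: 0→r6, 1→r6; r6: 0→r4, 1→r4.
Converting the expression S to a DFA (subset construction, then merging equivalent states) gives the minimal DFA with states {s0, s1, s2, s3}, start state s0, accepting states {s0, s2, s3} and transitions s0: 0→s1, 1→s2; s1: 0→s1, 1→s1; s2: 0→s3, 1→s1; s3: 0→s1, 1→s1.
Exploring the product automaton R × S from the start pair (r0, s0), following both machines on each input symbol, reaches 9 state pairs: (r0, s0), (r1, s1), (r1, s2), (r2, s1), (r3, s1), (r2, s3), (r4, s1), (r5, s1), (r6, s1).
R accepts in {r6} and S accepts in {s0, s2, s3}; no reachable pair has both components accepting, so no string drives both machines to acceptance simultaneously and L(R) ∩ L(S) = ∅.
So no string is accepted by both, and the intersection is empty.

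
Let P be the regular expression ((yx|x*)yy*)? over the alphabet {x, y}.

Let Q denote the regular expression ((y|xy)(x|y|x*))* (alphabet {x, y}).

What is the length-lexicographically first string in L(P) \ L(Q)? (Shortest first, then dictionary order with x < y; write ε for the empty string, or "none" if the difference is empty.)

xxy

The string xxy is accepted by P but not by Q.
No shorter string lies in the difference, and xxy is the lexicographically first length-3 string in L(P) \ L(Q).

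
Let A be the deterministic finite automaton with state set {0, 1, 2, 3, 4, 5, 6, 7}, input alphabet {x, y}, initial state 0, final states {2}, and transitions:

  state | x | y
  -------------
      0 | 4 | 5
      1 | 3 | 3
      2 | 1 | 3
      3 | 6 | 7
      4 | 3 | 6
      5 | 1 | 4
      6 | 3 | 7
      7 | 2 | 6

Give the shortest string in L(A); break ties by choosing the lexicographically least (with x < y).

A breadth-first search from 0 reaches an accepting state first via the path 0 → 4 → 3 → 7 → 2 on input xxyx.
No string of length < 4 is accepted (BFS exhausts all shorter strings without reaching an accepting state), and xxyx is the lexicographically least accepting string of length 4.

xxyx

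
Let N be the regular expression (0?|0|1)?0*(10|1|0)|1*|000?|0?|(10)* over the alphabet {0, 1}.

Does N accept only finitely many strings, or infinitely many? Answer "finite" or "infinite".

The expression contains a Kleene star applied to a subexpression that matches at least one nonempty string, so it matches strings of unbounded length.
Hence L(N) is infinite.

infinite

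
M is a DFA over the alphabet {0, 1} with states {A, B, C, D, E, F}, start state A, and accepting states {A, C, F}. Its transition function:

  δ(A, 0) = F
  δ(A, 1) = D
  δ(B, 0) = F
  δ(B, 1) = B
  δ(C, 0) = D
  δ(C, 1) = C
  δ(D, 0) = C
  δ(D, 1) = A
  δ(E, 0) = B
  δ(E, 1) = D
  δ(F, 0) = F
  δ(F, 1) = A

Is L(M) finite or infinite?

infinite

State A is reachable from the start and can reach an accepting state, and it lies on the cycle A → D → A.
Traversing that cycle any number of times yields accepted strings of unbounded length, so the language is infinite.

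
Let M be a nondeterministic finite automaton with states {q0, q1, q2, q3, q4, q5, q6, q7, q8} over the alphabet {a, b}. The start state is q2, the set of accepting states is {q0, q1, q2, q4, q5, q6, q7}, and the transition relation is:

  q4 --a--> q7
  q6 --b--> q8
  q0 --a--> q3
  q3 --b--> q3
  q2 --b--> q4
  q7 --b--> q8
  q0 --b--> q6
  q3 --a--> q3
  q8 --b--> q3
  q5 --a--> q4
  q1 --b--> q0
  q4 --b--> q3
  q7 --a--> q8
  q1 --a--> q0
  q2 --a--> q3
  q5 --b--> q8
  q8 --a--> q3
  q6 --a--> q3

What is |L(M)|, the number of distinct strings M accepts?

3

The useful subgraph on states {q2, q4, q7} is acyclic, so L(M) is finite; the longest accepting path visits 3 useful states, giving maximum string length 2.
Counting accepting paths from q2 by length: 1 of length 0, 1 of length 1, 1 of length 2. Total 3.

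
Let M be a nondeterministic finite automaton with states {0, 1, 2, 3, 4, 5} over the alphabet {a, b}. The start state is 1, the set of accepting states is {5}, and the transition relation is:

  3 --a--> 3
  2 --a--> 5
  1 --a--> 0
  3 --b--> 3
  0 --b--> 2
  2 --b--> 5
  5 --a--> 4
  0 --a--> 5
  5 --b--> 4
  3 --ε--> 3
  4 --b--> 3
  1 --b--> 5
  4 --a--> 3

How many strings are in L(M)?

4

The useful subgraph on states {0, 1, 2, 5} is acyclic, so L(M) is finite; the longest accepting path visits 4 useful states, giving maximum string length 3.
Counting accepting paths from 1 by length: 1 of length 1, 1 of length 2, 2 of length 3. Total 4.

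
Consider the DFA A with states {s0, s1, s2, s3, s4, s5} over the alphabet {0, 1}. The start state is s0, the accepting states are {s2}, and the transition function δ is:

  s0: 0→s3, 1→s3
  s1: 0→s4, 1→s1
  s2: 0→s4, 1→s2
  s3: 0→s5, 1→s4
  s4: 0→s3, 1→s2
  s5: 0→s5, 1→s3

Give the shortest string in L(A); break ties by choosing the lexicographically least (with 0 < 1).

A breadth-first search from s0 reaches an accepting state first via the path s0 → s3 → s4 → s2 on input 011.
No string of length < 3 is accepted (BFS exhausts all shorter strings without reaching an accepting state), and 011 is the lexicographically least accepting string of length 3.

011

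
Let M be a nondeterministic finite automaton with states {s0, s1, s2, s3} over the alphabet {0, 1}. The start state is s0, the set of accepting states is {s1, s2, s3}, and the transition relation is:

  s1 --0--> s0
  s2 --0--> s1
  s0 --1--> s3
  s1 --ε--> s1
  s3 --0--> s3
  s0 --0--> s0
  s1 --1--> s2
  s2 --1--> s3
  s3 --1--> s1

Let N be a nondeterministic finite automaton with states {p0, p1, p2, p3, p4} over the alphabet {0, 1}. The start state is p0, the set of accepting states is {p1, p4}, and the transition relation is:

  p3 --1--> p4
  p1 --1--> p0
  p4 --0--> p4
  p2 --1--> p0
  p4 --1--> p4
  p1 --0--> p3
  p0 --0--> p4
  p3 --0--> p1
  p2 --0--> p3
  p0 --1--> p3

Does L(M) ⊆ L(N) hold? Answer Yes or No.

No

The string 1 is in L(M) but not in L(N).
So L(M) ⊄ L(N).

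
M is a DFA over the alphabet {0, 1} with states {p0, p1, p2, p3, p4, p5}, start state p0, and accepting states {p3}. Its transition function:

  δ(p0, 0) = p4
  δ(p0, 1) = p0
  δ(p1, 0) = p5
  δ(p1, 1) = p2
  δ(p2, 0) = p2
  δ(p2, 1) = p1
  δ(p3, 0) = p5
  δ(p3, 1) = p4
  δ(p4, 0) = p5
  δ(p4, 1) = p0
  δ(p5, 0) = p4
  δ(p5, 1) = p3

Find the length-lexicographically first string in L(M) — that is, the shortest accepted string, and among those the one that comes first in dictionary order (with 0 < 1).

001

A breadth-first search from p0 reaches an accepting state first via the path p0 → p4 → p5 → p3 on input 001.
No string of length < 3 is accepted (BFS exhausts all shorter strings without reaching an accepting state), and 001 is the lexicographically least accepting string of length 3.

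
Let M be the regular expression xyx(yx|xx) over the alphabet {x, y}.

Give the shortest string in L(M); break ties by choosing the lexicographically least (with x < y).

xyxxx

By inspection of the expression, no string of length less than 5 matches, and xyxxx is the lexicographically first match of length 5.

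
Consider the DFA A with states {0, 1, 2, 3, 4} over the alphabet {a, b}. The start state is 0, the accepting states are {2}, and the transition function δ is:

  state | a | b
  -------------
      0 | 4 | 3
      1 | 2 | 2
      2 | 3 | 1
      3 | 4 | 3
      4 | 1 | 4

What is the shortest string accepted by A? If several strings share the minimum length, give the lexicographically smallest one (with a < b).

A breadth-first search from 0 reaches an accepting state first via the path 0 → 4 → 1 → 2 on input aaa.
No string of length < 3 is accepted (BFS exhausts all shorter strings without reaching an accepting state), and aaa is the lexicographically least accepting string of length 3.

aaa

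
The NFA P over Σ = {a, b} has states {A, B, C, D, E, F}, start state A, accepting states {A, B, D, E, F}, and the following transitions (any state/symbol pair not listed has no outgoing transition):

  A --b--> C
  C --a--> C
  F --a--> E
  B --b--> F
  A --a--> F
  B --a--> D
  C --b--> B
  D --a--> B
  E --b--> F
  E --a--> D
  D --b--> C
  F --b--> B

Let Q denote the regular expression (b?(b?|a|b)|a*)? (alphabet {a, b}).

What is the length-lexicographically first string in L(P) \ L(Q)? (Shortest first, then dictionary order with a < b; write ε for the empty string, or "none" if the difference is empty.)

ab

The string ab is accepted by P but not by Q.
No shorter string lies in the difference, and ab is the lexicographically first length-2 string in L(P) \ L(Q).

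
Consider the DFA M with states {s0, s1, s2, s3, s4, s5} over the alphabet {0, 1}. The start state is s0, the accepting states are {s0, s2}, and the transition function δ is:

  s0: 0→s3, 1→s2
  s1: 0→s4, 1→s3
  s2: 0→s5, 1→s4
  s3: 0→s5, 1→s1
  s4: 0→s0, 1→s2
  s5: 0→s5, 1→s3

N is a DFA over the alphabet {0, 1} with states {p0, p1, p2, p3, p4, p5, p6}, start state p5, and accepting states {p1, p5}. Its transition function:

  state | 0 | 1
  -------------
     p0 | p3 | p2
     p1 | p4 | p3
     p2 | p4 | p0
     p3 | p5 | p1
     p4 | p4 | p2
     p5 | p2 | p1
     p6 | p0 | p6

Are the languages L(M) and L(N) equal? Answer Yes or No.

Exploring the product automaton M × N from the start pair (s0, p5), following both machines on each input symbol, reaches 6 state pairs: (s0, p5), (s3, p2), (s2, p1), (s5, p4), (s1, p0), (s4, p3).
M accepts in {s0, s2} and N accepts in {p1, p5}. In every reachable pair the two components are either both accepting — (s0, p5), (s2, p1) — or both non-accepting, so no string is accepted by exactly one of the machines: L(M) \ L(N) and L(N) \ L(M) are both empty.
Hence every string is accepted by M iff it is accepted by N, and the two languages coincide.

Yes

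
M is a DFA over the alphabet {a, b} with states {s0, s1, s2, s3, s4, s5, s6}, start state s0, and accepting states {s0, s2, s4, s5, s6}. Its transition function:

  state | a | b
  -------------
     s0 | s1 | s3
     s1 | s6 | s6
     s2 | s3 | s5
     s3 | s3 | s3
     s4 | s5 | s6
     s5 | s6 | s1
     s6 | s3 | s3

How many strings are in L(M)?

The useful subgraph on states {s0, s1, s6} is acyclic, so L(M) is finite; the longest accepting path visits 3 useful states, giving maximum string length 2.
Counting accepting paths from s0 by length: 1 of length 0, 2 of length 2. Total 3.

3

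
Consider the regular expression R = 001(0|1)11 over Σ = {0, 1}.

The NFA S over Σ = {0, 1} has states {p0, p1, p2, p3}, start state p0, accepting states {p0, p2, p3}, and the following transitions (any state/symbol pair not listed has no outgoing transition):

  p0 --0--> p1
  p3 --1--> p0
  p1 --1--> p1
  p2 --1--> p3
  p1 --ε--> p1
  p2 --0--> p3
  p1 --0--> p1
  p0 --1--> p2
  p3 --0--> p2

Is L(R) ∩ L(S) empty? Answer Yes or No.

Yes

Converting the expression R to a DFA (subset construction, then merging equivalent states) gives the minimal DFA with states {r0, r1, r2, r3, r4, r5, r6, r7}, start state r0, accepting states {r7} and transitions r0: 0→r1, 1→r2; r1: 0→r3, 1→r2; r2: 0→r2, 1→r2; r3: 0→r2, 1→r4; r4: 0→r5, 1→r5; r5: 0→r2, 1→r6; r6: 0→r2, 1→r7; r7: 0→r2, 1→r2.
Exploring the product automaton R × S from the start pair (r0, p0), following both machines on each input symbol, reaches 11 state pairs: (r0, p0), (r1, p1), (r2, p2), (r3, p1), (r2, p1), (r2, p3), (r4, p1), (r2, p0), (r5, p1), (r6, p1), (r7, p1).
R accepts in {r7} and S accepts in {p0, p2, p3}; no reachable pair has both components accepting, so no string drives both machines to acceptance simultaneously and L(R) ∩ L(S) = ∅.
So no string is accepted by both, and the intersection is empty.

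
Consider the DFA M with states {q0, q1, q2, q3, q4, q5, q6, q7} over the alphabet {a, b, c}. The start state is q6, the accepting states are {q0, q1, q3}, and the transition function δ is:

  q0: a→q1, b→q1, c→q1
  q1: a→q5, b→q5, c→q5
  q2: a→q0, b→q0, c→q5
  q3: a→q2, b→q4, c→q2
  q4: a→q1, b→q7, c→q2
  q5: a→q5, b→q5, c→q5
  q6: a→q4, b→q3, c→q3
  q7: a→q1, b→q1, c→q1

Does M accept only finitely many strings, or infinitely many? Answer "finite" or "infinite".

finite

The useful states (reachable from q6 and able to reach an accepting state) are {q0, q1, q2, q3, q4, q6, q7}.
Restricted to these states the transition graph has no cycle, so every accepting path has bounded length and L is finite.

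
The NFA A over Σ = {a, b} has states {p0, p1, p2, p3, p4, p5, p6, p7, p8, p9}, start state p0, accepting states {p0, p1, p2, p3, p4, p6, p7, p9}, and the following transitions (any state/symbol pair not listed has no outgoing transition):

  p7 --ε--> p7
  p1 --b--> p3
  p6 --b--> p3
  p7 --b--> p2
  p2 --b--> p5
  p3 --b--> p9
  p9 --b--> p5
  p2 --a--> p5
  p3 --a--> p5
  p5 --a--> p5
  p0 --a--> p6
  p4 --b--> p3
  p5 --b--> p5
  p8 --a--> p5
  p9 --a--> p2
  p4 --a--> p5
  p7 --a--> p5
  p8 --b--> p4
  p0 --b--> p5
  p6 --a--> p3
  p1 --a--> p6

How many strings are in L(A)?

The useful subgraph on states {p0, p2, p3, p6, p9} is acyclic, so L(A) is finite; the longest accepting path visits 5 useful states, giving maximum string length 4.
Counting accepting paths from p0 by length: 1 of length 0, 1 of length 1, 2 of length 2, 2 of length 3, 2 of length 4. Total 8.

8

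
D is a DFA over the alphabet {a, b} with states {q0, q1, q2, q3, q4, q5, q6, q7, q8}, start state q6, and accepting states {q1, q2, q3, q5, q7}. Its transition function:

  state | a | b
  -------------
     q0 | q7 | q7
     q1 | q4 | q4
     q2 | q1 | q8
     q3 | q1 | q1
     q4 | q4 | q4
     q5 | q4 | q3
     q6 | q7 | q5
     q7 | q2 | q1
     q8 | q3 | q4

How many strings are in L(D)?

The useful subgraph on states {q1, q2, q3, q5, q6, q7, q8} is acyclic, so L(D) is finite; the longest accepting path visits 6 useful states, giving maximum string length 5.
Counting accepting paths from q6 by length: 2 of length 1, 3 of length 2, 3 of length 3, 1 of length 4, 2 of length 5. Total 11.

11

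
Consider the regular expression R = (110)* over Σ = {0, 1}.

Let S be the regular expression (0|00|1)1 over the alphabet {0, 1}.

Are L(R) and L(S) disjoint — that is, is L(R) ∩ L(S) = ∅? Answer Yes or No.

Converting the expression R to a DFA (subset construction, then merging equivalent states) gives the minimal DFA with states {r0, r1, r2, r3}, start state r0, accepting states {r0} and transitions r0: 0→r1, 1→r2; r1: 0→r1, 1→r1; r2: 0→r1, 1→r3; r3: 0→r0, 1→r1.
Converting the expression S to a DFA (subset construction, then merging equivalent states) gives the minimal DFA with states {s0, s1, s2, s3, s4}, start state s0, accepting states {s3} and transitions s0: 0→s1, 1→s2; s1: 0→s2, 1→s3; s2: 0→s4, 1→s3; s3: 0→s4, 1→s4; s4: 0→s4, 1→s4.
Exploring the product automaton R × S from the start pair (r0, s0), following both machines on each input symbol, reaches 10 state pairs: (r0, s0), (r1, s1), (r2, s2), (r1, s2), (r1, s3), (r1, s4), (r3, s3), (r0, s4), (r2, s4), (r3, s4).
R accepts in {r0} and S accepts in {s3}; no reachable pair has both components accepting, so no string drives both machines to acceptance simultaneously and L(R) ∩ L(S) = ∅.
So no string is accepted by both, and the intersection is empty.

Yes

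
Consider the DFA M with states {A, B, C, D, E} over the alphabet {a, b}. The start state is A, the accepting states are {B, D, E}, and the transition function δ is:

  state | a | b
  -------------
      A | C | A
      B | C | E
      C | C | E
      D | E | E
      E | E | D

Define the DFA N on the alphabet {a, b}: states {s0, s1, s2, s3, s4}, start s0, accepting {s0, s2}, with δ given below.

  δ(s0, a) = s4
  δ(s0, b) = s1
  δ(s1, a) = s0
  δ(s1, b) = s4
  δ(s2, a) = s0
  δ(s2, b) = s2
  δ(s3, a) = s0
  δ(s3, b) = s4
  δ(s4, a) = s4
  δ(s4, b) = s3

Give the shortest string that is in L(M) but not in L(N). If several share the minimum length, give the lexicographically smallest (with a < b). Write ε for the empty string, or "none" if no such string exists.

ab

The string ab is accepted by M but not by N.
No shorter string lies in the difference, and ab is the lexicographically first length-2 string in L(M) \ L(N).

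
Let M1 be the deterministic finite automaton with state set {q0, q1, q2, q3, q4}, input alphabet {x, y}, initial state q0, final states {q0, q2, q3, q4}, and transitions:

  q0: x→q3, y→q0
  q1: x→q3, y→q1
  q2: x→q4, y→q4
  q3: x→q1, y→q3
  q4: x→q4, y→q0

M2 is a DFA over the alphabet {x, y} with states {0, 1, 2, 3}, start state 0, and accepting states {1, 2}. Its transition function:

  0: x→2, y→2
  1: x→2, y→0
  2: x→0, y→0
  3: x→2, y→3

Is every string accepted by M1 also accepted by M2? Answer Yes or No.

The empty string ε is in L(M1) but not in L(M2).
So L(M1) ⊄ L(M2).

No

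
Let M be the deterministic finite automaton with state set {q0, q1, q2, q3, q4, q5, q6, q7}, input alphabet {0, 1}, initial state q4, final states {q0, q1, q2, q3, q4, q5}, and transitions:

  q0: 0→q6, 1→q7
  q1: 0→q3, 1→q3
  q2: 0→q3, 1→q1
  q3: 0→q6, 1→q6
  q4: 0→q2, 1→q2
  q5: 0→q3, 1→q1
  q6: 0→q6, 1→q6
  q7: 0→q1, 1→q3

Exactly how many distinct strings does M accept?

11

The useful subgraph on states {q1, q2, q3, q4} is acyclic, so L(M) is finite; the longest accepting path visits 4 useful states, giving maximum string length 3.
Counting accepting paths from q4 by length: 1 of length 0, 2 of length 1, 4 of length 2, 4 of length 3. Total 11.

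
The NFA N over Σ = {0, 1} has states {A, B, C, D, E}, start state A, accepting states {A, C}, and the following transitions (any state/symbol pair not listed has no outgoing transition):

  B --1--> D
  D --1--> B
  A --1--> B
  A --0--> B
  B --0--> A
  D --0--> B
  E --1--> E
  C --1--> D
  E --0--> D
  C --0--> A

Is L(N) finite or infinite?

infinite

State A is reachable from the start and can reach an accepting state, and it lies on the cycle A → B → A.
Traversing that cycle any number of times yields accepted strings of unbounded length, so the language is infinite.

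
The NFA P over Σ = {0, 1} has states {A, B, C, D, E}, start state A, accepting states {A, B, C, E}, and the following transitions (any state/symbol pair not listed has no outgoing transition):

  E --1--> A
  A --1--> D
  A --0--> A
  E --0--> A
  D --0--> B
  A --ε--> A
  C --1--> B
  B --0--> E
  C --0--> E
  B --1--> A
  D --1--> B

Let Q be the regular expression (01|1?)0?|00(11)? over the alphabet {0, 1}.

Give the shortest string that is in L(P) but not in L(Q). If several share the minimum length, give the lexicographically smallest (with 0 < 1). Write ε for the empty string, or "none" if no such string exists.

The string 11 is accepted by P but not by Q.
No shorter string lies in the difference, and 11 is the lexicographically first length-2 string in L(P) \ L(Q).

11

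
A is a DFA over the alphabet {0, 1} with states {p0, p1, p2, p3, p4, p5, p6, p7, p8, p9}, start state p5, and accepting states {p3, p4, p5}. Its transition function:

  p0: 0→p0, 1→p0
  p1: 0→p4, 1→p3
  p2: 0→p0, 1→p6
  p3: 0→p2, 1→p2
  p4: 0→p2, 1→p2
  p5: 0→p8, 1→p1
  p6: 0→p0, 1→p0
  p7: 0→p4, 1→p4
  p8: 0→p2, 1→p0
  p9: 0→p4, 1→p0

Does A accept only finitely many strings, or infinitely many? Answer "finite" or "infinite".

finite

The useful states (reachable from p5 and able to reach an accepting state) are {p1, p3, p4, p5}.
Restricted to these states the transition graph has no cycle, so every accepting path has bounded length and L is finite.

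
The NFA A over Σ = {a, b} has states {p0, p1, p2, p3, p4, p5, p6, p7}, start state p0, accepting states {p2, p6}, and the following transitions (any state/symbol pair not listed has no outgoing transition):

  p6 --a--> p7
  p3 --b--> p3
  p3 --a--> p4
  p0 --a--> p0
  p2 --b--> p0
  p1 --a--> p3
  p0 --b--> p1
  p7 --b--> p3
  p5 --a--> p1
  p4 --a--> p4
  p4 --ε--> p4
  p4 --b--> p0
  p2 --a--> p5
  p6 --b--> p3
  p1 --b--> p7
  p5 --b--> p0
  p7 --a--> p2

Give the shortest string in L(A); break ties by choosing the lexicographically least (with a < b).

A breadth-first search from p0 reaches an accepting state first via the path p0 → p1 → p7 → p2 on input bba.
No string of length < 3 is accepted (BFS exhausts all shorter strings without reaching an accepting state), and bba is the lexicographically least accepting string of length 3.

bba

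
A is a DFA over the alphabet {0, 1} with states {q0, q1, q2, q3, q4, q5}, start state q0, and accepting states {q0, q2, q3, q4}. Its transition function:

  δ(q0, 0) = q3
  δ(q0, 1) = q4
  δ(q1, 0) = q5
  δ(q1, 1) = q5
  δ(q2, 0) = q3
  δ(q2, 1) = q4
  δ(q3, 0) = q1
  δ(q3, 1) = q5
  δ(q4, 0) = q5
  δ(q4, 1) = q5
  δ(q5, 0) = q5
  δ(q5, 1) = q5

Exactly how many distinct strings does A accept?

The useful subgraph on states {q0, q3, q4} is acyclic, so L(A) is finite; the longest accepting path visits 2 useful states, giving maximum string length 1.
Counting accepting paths from q0 by length: 1 of length 0, 2 of length 1. Total 3.

3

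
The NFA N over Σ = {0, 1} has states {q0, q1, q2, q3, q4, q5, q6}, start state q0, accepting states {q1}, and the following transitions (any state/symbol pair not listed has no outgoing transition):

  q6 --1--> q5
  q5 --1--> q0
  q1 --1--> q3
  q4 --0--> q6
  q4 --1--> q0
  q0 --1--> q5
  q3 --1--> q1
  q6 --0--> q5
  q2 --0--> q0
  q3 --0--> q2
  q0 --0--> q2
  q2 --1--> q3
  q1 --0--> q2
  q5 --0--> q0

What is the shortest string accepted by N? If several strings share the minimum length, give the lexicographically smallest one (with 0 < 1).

A breadth-first search from q0 reaches an accepting state first via the path q0 → q2 → q3 → q1 on input 011.
No string of length < 3 is accepted (BFS exhausts all shorter strings without reaching an accepting state), and 011 is the lexicographically least accepting string of length 3.

011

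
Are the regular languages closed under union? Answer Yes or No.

Yes

Given DFAs for L₁ and L₂, run them in parallel: the product automaton on Q₁ × Q₂ that accepts when either component is accepting recognises L₁ ∪ L₂ (equivalently, R₁ | R₂ is a regular expression for it).
So the regular languages are closed under union.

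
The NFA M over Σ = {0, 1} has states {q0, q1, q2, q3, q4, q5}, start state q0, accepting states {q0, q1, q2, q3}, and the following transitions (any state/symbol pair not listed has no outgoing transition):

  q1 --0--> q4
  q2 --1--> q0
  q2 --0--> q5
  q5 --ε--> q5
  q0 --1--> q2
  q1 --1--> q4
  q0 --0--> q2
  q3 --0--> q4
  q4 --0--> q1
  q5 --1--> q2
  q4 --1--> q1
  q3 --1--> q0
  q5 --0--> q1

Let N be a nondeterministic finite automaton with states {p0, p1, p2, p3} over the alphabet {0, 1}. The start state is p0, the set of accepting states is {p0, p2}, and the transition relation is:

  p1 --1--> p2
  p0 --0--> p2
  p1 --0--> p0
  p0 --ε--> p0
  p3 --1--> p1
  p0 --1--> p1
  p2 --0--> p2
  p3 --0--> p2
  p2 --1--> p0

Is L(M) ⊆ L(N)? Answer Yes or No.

No

The string 1 is in L(M) but not in L(N).
So L(M) ⊄ L(N).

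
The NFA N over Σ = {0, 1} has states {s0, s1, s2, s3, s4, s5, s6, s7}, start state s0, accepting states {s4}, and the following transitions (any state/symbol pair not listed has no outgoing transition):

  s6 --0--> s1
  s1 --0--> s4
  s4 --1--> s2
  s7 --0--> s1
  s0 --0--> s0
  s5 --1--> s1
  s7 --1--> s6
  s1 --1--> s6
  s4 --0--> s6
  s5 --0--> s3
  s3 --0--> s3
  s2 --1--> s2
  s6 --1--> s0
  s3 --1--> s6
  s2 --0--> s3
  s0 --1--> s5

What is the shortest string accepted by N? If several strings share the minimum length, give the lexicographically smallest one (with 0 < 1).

110

A breadth-first search from s0 reaches an accepting state first via the path s0 → s5 → s1 → s4 on input 110.
No string of length < 3 is accepted (BFS exhausts all shorter strings without reaching an accepting state), and 110 is the lexicographically least accepting string of length 3.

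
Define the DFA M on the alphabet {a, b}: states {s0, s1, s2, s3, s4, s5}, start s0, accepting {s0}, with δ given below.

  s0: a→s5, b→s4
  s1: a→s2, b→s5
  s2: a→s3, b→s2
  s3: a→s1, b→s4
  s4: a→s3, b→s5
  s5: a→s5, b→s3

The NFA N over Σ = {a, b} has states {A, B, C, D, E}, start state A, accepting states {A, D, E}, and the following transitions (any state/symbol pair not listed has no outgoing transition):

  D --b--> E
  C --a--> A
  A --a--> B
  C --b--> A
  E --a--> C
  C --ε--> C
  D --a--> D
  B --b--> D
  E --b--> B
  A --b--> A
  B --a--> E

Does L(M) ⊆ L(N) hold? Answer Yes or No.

Yes

Exploring the product automaton M × N from the start pair (s0, A), following both machines on each input symbol, reaches 25 state pairs: (s0, A), (s5, B), (s4, A), (s5, E), (s3, D), (s3, B), (s5, A), (s5, C), (s1, D), (s4, E), (s1, E), (s4, D), (s3, A), (s2, D), (s3, C), (s2, C), (s1, B), (s2, E), (s1, A), (s2, A), (s5, D), (s2, B), (s3, E), (s1, C), (s4, B).
M accepts in {s0} and N accepts in {A, D, E}. The reachable pairs whose M-component is accepting are (s0, A); in each of them the N-component is accepting too, so the product for L(M) \ L(N) (M-component accepting, N-component rejecting) has no reachable accepting pair and the difference is empty.
Hence every string in L(M) is also in L(N).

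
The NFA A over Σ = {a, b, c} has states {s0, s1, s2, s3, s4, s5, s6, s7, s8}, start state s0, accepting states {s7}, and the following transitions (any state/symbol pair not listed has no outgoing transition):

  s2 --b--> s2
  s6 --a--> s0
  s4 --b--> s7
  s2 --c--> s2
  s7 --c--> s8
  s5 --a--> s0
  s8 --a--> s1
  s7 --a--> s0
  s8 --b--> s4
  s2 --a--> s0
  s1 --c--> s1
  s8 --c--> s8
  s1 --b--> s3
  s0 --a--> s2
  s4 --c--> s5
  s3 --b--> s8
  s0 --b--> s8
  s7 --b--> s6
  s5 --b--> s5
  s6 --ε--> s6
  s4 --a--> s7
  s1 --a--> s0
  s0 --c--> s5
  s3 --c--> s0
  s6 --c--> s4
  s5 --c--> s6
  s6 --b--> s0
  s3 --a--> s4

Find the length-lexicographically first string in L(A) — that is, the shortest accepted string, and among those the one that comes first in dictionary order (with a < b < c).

A breadth-first search from s0 reaches an accepting state first via the path s0 → s8 → s4 → s7 on input bba.
No string of length < 3 is accepted (BFS exhausts all shorter strings without reaching an accepting state), and bba is the lexicographically least accepting string of length 3.

bba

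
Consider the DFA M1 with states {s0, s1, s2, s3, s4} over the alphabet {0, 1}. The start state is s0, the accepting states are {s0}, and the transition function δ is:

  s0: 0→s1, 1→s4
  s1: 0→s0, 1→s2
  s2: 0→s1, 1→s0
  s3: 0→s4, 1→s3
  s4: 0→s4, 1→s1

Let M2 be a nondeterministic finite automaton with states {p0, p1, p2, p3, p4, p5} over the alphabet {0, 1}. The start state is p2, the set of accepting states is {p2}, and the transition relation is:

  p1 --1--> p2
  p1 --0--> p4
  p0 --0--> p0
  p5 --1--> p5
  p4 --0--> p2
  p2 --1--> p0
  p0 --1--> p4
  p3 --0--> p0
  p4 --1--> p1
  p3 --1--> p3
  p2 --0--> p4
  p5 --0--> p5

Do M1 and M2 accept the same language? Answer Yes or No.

Exploring the product automaton M1 × M2 from the start pair (s0, p2), following both machines on each input symbol, reaches 4 state pairs: (s0, p2), (s1, p4), (s4, p0), (s2, p1).
M1 accepts in {s0} and M2 accepts in {p2}. In every reachable pair the two components are either both accepting — (s0, p2) — or both non-accepting, so no string is accepted by exactly one of the machines: L(M1) \ L(M2) and L(M2) \ L(M1) are both empty.
Hence every string is accepted by M1 iff it is accepted by M2, and the two languages coincide.

Yes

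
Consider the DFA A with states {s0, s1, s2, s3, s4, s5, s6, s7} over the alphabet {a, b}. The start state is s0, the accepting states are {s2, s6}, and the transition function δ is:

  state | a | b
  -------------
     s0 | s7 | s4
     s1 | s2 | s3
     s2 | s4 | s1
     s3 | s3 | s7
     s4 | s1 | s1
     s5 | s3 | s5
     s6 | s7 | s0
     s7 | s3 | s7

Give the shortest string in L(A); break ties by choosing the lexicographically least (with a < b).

A breadth-first search from s0 reaches an accepting state first via the path s0 → s4 → s1 → s2 on input baa.
No string of length < 3 is accepted (BFS exhausts all shorter strings without reaching an accepting state), and baa is the lexicographically least accepting string of length 3.

baa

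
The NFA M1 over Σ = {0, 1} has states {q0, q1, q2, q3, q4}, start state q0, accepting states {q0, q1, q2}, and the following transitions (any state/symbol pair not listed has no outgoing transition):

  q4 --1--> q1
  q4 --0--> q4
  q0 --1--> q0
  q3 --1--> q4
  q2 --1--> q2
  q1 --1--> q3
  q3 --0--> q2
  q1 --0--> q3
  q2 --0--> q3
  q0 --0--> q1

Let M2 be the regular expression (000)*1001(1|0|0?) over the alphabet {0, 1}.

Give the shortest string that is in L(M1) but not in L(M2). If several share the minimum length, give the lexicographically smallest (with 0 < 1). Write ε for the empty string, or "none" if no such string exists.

ε

The empty string ε is accepted by M1 but not by M2.
Since ε is the unique shortest string, it is the required witness.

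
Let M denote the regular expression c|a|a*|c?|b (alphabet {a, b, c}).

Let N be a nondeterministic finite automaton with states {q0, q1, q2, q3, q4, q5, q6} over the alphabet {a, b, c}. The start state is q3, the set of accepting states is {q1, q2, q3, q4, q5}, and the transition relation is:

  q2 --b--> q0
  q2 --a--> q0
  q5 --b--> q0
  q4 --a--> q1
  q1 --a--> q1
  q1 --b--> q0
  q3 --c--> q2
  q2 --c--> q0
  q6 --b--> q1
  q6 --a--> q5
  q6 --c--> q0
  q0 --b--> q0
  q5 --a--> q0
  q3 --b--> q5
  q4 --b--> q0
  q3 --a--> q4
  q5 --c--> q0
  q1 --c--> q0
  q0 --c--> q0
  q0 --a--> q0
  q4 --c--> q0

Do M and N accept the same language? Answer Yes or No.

Converting the expression M to a DFA (subset construction, then merging equivalent states) gives the minimal DFA with states {m0, m1, m2, m3}, start state m0, accepting states {m0, m1, m2} and transitions m0: a→m1, b→m2, c→m2; m1: a→m1, b→m3, c→m3; m2: a→m3, b→m3, c→m3; m3: a→m3, b→m3, c→m3.
Exploring the product automaton M × N from the start pair (m0, q3), following both machines on each input symbol, reaches 6 state pairs: (m0, q3), (m1, q4), (m2, q5), (m2, q2), (m1, q1), (m3, q0).
M accepts in {m0, m1, m2} and N accepts in {q1, q2, q3, q4, q5}. In every reachable pair the two components are either both accepting — (m0, q3), (m1, q4), (m2, q5), (m2, q2), (m1, q1) — or both non-accepting, so no string is accepted by exactly one of the machines: L(M) \ L(N) and L(N) \ L(M) are both empty.
Hence every string is accepted by M iff it is accepted by N, and the two languages coincide.

Yes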